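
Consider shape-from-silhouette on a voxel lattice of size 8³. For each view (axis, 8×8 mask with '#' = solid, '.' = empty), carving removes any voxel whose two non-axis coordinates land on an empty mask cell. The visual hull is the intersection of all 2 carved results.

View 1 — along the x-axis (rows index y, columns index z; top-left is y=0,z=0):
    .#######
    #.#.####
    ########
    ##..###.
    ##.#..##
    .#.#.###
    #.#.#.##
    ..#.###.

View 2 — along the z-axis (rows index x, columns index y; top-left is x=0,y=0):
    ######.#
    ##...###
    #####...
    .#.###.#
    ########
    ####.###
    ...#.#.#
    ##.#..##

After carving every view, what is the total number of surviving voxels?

|visual hull| = 249

full grid |V| = 512
V1 x: intersect with YZ mask (45 set) -- 360 left
V2 z: intersect with XY mask (45 set) -- 249 left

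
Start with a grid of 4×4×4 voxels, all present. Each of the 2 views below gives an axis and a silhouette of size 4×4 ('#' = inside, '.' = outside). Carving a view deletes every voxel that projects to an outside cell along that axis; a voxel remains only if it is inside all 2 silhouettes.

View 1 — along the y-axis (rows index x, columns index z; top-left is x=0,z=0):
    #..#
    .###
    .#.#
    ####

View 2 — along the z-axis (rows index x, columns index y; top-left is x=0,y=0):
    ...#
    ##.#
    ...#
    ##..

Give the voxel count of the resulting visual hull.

voxel count = 21

full grid |V| = 64
V1 y: intersect with XZ mask (11 set) -- 44 left
V2 z: intersect with XY mask (7 set) -- 21 left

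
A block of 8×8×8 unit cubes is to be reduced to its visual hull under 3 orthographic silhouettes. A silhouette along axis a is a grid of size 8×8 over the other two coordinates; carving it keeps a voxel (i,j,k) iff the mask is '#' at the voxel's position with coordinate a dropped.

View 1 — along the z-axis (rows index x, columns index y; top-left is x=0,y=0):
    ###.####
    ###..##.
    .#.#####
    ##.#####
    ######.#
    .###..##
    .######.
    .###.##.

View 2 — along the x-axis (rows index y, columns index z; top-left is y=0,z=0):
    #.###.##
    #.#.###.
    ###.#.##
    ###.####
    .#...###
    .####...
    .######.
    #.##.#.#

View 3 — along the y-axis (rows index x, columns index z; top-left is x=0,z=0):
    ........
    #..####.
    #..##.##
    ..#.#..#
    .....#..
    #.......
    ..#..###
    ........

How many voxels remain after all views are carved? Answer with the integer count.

before carving: 512 voxels (8×8×8)
[1] z-view keeps 48 columns → grid now 384
[2] x-view keeps 43 columns → grid now 257
[3] y-view keeps 19 columns → grid now 74

|visual hull| = 74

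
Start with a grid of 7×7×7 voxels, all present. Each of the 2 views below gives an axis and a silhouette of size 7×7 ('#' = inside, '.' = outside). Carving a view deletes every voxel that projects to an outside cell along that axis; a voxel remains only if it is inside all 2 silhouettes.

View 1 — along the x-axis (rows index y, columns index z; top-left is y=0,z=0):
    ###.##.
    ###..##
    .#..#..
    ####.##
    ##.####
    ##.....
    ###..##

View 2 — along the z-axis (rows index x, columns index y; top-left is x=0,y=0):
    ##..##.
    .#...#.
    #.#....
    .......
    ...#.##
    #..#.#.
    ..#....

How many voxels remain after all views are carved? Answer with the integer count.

initial block: 7^3 = 343
step 1: project along x, AND mask (31/49) → |grid| = 217
step 2: project along z, AND mask (15/49) → |grid| = 60

voxel count = 60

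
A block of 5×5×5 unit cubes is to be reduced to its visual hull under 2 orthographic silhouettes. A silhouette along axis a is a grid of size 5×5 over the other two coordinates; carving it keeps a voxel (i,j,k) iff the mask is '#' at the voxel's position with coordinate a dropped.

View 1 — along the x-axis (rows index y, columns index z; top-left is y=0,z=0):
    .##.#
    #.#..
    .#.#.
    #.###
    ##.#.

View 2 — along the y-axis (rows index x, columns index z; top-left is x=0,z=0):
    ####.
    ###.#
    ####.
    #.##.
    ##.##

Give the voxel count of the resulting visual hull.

|visual hull| = 55

initial block: 5^3 = 125
carve view 1 (along x, YZ-mask fill 14/25): 70 voxels remain
carve view 2 (along y, XZ-mask fill 19/25): 55 voxels remain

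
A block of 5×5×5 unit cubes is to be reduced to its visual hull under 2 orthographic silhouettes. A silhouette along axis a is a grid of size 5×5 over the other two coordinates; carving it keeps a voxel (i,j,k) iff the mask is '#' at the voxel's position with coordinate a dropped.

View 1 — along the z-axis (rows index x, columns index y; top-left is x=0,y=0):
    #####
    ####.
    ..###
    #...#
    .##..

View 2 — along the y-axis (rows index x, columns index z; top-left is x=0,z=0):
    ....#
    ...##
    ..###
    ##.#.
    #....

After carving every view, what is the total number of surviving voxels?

|visual hull| = 30

full grid |V| = 125
step 1: project along z, AND mask (16/25) → |grid| = 80
step 2: project along y, AND mask (10/25) → |grid| = 30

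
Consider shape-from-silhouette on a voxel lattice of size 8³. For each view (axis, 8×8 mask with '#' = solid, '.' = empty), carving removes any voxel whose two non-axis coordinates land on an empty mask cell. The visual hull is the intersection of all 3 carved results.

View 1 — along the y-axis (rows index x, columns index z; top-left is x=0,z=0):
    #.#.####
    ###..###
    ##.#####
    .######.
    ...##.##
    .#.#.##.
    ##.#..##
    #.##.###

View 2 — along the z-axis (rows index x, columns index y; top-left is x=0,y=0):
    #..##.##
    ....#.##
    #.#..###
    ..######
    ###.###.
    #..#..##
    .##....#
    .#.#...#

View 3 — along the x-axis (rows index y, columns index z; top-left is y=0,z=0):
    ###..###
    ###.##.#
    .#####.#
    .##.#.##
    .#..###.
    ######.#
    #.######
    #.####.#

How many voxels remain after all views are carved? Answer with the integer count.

initial block: 8^3 = 512
carve view 1 (along y, XZ-mask fill 44/64): 352 voxels remain
carve view 2 (along z, XY-mask fill 35/64): 192 voxels remain
carve view 3 (along x, YZ-mask fill 47/64): 136 voxels remain

136 voxels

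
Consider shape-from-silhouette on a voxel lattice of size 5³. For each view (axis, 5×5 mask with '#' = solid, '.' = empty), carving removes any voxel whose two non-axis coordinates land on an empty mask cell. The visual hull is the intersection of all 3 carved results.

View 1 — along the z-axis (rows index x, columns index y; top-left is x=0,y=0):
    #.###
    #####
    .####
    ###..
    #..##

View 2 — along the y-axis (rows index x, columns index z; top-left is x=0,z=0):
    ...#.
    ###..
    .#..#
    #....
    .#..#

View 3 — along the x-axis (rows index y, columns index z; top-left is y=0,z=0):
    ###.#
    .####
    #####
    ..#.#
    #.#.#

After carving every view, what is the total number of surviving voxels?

voxel count = 24

start: 5×5×5 = 125 voxels
step 1: project along z, AND mask (19/25) → |grid| = 95
step 2: project along y, AND mask (9/25) → |grid| = 36
step 3: project along x, AND mask (18/25) → |grid| = 24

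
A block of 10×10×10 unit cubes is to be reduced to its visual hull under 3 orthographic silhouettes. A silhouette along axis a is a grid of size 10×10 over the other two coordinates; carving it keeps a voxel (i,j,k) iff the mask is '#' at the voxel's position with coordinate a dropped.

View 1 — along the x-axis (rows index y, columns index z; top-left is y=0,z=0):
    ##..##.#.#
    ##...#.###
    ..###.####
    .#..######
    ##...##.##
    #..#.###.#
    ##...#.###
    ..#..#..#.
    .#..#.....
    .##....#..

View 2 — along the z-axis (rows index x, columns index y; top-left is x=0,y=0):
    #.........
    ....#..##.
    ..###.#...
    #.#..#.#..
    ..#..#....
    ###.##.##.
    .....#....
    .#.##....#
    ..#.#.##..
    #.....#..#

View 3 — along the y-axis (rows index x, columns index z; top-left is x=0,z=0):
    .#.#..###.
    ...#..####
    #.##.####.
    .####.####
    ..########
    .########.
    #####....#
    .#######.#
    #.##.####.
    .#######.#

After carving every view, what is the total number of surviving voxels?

full grid |V| = 1000
after view 1 [x-axis, 52 of 100 cells solid] → remaining = 520
after view 2 [z-axis, 33 of 100 cells solid] → remaining = 179
after view 3 [y-axis, 70 of 100 cells solid] → remaining = 127

127 voxels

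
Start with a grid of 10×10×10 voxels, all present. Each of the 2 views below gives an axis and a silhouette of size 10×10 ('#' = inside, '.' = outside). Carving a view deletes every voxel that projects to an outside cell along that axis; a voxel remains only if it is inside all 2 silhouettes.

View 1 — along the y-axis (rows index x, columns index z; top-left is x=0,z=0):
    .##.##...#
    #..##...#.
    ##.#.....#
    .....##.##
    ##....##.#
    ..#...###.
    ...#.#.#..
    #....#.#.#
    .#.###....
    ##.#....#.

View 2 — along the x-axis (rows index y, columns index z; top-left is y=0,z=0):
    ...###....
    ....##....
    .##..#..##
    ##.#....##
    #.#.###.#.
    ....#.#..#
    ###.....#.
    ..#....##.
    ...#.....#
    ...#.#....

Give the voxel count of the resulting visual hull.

|visual hull| = 145

start: 10×10×10 = 1000 voxels
V1 y: intersect with XZ mask (41 set) -- 410 left
V2 x: intersect with YZ mask (35 set) -- 145 left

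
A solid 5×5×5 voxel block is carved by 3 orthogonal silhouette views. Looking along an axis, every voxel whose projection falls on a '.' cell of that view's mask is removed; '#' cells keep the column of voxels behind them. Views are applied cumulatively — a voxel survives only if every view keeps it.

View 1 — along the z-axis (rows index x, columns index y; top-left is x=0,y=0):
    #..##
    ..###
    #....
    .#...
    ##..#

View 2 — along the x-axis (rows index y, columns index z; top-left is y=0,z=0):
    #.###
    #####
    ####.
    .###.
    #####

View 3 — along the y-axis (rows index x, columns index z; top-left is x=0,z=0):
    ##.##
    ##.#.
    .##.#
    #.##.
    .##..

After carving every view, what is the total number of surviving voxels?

|visual hull| = 27

full grid |V| = 125
[1] z-view keeps 11 columns → grid now 55
[2] x-view keeps 21 columns → grid now 47
[3] y-view keeps 15 columns → grid now 27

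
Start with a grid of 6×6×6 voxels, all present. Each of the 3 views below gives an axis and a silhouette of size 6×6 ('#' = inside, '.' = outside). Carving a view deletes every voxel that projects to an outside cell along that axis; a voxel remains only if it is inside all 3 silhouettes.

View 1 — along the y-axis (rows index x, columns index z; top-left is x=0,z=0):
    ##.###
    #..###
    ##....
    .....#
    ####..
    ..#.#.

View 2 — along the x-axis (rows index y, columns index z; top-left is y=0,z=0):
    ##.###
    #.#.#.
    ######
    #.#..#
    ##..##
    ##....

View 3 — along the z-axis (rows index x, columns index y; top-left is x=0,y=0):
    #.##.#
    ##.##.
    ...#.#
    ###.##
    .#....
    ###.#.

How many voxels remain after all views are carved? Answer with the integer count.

|visual hull| = 39

before carving: 216 voxels (6×6×6)
after view 1 [y-axis, 18 of 36 cells solid] → remaining = 108
after view 2 [x-axis, 23 of 36 cells solid] → remaining = 72
after view 3 [z-axis, 20 of 36 cells solid] → remaining = 39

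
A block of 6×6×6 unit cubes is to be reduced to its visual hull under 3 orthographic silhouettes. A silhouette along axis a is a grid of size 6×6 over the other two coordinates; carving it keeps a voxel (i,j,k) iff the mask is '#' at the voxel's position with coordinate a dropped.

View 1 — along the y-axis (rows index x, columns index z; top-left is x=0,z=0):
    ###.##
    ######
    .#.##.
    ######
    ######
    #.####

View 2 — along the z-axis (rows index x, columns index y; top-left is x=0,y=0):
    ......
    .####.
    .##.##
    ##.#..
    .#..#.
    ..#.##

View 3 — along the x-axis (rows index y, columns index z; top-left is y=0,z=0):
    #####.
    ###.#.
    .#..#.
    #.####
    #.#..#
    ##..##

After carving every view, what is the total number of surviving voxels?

|visual hull| = 48

before carving: 216 voxels (6×6×6)
after view 1 [y-axis, 31 of 36 cells solid] → remaining = 186
after view 2 [z-axis, 16 of 36 cells solid] → remaining = 81
after view 3 [x-axis, 23 of 36 cells solid] → remaining = 48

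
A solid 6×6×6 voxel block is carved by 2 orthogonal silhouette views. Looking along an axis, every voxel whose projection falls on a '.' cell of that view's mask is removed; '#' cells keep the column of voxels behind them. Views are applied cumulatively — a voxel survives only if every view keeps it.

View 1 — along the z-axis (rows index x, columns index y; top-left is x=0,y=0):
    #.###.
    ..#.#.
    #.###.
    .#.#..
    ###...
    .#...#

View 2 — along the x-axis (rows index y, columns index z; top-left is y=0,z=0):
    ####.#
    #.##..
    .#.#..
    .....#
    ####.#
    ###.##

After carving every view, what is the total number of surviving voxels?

initial block: 6^3 = 216
after view 1 [z-axis, 17 of 36 cells solid] → remaining = 102
after view 2 [x-axis, 21 of 36 cells solid] → remaining = 55

voxel count = 55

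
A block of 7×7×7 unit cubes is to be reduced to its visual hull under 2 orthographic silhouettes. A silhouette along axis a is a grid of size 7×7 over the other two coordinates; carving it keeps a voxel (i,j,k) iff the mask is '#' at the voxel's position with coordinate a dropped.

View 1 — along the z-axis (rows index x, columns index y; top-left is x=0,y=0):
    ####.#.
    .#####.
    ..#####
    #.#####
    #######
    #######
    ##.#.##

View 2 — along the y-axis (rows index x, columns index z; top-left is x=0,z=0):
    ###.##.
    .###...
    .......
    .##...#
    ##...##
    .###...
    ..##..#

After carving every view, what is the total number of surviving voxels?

voxel count = 122

full grid |V| = 343
  1. axis=2 (XY plane), |mask|=40  ⇒  voxels=280
  2. axis=1 (XZ plane), |mask|=21  ⇒  voxels=122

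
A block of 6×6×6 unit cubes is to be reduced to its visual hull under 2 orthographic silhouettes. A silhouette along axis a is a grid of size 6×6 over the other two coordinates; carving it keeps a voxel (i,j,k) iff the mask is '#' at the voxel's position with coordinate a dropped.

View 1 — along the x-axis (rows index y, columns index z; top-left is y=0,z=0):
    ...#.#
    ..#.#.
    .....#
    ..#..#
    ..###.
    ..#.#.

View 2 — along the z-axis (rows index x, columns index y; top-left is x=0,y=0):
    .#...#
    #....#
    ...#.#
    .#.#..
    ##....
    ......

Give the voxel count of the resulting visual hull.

start: 6×6×6 = 216 voxels
after view 1 [x-axis, 12 of 36 cells solid] → remaining = 72
after view 2 [z-axis, 10 of 36 cells solid] → remaining = 20

|visual hull| = 20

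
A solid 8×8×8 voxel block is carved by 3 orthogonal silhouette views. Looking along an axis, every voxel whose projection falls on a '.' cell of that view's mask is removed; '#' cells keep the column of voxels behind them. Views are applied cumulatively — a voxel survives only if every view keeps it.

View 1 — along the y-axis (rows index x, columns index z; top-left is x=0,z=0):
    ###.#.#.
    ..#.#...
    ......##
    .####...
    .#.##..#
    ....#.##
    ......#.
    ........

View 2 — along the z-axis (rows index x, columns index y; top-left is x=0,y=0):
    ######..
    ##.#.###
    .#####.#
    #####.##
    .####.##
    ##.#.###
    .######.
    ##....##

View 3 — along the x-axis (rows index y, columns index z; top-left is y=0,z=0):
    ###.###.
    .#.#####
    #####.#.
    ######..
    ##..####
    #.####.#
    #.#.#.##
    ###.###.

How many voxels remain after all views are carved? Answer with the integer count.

full grid |V| = 512
step 1: project along y, AND mask (21/64) → |grid| = 168
step 2: project along z, AND mask (47/64) → |grid| = 130
step 3: project along x, AND mask (47/64) → |grid| = 97

remaining voxels: 97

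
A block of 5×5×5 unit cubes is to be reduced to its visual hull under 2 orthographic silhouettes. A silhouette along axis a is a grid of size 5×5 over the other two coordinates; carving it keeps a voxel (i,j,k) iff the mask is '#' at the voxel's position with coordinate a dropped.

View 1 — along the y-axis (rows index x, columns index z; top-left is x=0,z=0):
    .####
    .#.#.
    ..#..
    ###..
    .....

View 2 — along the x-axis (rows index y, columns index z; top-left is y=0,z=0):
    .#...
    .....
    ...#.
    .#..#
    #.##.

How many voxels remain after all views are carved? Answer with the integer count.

initial block: 5^3 = 125
V1 y: intersect with XZ mask (10 set) -- 50 left
V2 x: intersect with YZ mask (7 set) -- 15 left

voxel count = 15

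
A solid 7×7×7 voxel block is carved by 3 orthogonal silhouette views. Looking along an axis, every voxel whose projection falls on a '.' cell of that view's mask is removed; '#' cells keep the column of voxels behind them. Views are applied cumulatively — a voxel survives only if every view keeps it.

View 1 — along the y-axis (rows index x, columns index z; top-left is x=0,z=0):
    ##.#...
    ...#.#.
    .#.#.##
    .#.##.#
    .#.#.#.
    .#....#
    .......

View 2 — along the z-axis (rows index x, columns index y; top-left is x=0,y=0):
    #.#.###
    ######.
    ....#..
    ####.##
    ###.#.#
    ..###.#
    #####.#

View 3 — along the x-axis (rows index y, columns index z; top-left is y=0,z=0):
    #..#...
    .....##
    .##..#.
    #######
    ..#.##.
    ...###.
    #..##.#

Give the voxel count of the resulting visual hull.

start: 7×7×7 = 343 voxels
after view 1 [y-axis, 18 of 49 cells solid] → remaining = 126
after view 2 [z-axis, 33 of 49 cells solid] → remaining = 78
after view 3 [x-axis, 24 of 49 cells solid] → remaining = 37

37 voxels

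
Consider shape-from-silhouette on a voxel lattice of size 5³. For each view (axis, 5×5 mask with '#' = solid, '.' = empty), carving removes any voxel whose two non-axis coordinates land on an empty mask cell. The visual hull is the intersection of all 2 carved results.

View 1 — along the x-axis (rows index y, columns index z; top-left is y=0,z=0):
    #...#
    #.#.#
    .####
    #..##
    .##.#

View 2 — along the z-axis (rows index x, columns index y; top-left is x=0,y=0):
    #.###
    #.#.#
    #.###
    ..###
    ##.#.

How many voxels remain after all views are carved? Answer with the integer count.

51 voxels

start: 5×5×5 = 125 voxels
V1 x: intersect with YZ mask (15 set) -- 75 left
V2 z: intersect with XY mask (17 set) -- 51 left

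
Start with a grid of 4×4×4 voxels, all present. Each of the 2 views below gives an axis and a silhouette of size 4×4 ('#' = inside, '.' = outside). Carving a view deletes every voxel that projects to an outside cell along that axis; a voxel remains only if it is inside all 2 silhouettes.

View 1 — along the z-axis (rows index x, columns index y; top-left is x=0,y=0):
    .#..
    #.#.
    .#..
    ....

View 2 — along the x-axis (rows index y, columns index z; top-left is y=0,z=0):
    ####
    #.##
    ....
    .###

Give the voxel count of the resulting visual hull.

10 voxels

full grid |V| = 64
after view 1 [z-axis, 4 of 16 cells solid] → remaining = 16
after view 2 [x-axis, 10 of 16 cells solid] → remaining = 10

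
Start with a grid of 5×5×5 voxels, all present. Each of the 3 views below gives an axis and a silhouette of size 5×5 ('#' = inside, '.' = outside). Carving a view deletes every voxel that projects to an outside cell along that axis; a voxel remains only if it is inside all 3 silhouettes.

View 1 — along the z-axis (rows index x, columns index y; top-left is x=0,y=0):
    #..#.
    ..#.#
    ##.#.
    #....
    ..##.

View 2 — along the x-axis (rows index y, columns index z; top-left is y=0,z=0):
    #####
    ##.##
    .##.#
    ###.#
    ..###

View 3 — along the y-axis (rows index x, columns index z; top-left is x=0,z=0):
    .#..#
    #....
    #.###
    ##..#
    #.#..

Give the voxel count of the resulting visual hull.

initial block: 5^3 = 125
[1] z-view keeps 10 columns → grid now 50
[2] x-view keeps 19 columns → grid now 40
[3] y-view keeps 12 columns → grid now 20

remaining voxels: 20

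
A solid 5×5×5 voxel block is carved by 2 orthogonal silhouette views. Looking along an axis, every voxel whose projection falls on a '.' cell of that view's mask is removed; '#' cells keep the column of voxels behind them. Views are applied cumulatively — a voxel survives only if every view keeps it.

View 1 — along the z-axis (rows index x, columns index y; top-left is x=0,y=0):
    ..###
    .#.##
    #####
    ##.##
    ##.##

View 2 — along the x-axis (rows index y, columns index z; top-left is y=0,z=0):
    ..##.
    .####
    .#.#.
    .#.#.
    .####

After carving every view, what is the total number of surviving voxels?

56 voxels

start: 5×5×5 = 125 voxels
carve view 1 (along z, XY-mask fill 19/25): 95 voxels remain
carve view 2 (along x, YZ-mask fill 14/25): 56 voxels remain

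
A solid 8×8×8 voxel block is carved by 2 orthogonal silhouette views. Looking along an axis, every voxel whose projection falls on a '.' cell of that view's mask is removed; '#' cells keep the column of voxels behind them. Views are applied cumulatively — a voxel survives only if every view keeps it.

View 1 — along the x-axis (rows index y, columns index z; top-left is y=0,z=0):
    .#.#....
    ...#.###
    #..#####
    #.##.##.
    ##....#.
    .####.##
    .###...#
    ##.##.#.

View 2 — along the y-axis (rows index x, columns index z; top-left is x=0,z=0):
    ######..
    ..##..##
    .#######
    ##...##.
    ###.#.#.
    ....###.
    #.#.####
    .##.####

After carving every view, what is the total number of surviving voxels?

|visual hull| = 174

start: 8×8×8 = 512 voxels
after view 1 [x-axis, 35 of 64 cells solid] → remaining = 280
after view 2 [y-axis, 41 of 64 cells solid] → remaining = 174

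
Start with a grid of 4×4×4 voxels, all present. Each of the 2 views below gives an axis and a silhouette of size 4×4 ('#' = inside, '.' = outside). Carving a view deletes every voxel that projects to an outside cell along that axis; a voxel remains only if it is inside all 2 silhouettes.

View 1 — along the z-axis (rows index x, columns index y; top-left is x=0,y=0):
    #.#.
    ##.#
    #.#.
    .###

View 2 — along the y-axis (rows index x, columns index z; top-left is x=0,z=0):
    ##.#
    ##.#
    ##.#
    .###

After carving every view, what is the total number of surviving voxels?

initial block: 4^3 = 64
step 1: project along z, AND mask (10/16) → |grid| = 40
step 2: project along y, AND mask (12/16) → |grid| = 30

remaining voxels: 30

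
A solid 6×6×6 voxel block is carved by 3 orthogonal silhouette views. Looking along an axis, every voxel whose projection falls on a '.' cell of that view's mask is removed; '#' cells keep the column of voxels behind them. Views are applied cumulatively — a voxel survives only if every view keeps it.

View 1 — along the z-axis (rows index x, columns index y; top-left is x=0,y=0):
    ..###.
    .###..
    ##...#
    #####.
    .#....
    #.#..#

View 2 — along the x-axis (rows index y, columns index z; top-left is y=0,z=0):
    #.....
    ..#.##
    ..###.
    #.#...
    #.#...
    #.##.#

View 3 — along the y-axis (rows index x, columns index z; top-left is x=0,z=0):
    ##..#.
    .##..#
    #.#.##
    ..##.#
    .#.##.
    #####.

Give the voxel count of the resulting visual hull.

remaining voxels: 28

start: 6×6×6 = 216 voxels
V1 z: intersect with XY mask (18 set) -- 108 left
V2 x: intersect with YZ mask (15 set) -- 45 left
V3 y: intersect with XZ mask (21 set) -- 28 left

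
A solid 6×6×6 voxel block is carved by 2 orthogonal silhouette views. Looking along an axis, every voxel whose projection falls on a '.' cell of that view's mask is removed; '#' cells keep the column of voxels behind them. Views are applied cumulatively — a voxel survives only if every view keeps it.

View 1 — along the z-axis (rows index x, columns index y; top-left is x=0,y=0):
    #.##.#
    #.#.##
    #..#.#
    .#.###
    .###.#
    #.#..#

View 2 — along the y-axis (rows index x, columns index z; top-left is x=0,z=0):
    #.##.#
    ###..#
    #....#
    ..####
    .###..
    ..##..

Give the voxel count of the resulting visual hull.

remaining voxels: 72

before carving: 216 voxels (6×6×6)
carve view 1 (along z, XY-mask fill 22/36): 132 voxels remain
carve view 2 (along y, XZ-mask fill 19/36): 72 voxels remain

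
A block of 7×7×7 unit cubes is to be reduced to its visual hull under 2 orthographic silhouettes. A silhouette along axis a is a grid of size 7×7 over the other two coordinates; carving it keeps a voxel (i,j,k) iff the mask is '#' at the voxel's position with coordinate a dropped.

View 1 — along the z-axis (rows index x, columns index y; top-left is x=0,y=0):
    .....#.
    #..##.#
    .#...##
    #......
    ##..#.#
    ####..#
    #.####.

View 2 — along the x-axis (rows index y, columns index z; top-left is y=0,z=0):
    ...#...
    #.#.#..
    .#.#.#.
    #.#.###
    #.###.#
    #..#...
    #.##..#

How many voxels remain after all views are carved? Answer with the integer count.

initial block: 7^3 = 343
step 1: project along z, AND mask (23/49) → |grid| = 161
step 2: project along x, AND mask (23/49) → |grid| = 72

72 voxels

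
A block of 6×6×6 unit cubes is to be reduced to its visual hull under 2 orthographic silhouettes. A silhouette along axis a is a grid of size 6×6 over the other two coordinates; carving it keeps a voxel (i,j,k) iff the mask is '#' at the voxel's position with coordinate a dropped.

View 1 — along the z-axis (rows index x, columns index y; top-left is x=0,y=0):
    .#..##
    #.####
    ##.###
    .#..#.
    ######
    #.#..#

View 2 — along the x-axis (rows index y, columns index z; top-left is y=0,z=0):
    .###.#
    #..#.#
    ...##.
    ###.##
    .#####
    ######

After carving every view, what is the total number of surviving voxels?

start: 6×6×6 = 216 voxels
step 1: project along z, AND mask (24/36) → |grid| = 144
step 2: project along x, AND mask (25/36) → |grid| = 104

voxel count = 104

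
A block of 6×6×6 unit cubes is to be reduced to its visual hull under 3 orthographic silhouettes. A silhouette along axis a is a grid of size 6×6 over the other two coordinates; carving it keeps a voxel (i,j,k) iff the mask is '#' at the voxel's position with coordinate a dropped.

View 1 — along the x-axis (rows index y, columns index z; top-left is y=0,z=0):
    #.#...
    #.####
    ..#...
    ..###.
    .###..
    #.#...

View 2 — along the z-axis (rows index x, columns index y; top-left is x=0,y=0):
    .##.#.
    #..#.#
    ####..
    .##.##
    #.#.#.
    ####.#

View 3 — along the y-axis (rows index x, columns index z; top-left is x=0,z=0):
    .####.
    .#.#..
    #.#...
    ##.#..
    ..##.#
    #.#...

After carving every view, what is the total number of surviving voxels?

|visual hull| = 31

full grid |V| = 216
[1] x-view keeps 16 columns → grid now 96
[2] z-view keeps 22 columns → grid now 57
[3] y-view keeps 16 columns → grid now 31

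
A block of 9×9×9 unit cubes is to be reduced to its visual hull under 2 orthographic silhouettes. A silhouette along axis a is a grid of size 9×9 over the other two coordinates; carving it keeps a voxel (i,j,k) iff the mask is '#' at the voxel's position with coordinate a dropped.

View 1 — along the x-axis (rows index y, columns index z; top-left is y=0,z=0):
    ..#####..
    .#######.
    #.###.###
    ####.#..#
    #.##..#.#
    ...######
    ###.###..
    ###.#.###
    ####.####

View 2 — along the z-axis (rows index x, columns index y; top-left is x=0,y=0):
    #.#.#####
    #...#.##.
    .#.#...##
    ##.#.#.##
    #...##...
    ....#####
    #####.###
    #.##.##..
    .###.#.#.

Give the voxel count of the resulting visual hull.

before carving: 729 voxels (9×9×9)
after view 1 [x-axis, 57 of 81 cells solid] → remaining = 513
after view 2 [z-axis, 47 of 81 cells solid] → remaining = 296

remaining voxels: 296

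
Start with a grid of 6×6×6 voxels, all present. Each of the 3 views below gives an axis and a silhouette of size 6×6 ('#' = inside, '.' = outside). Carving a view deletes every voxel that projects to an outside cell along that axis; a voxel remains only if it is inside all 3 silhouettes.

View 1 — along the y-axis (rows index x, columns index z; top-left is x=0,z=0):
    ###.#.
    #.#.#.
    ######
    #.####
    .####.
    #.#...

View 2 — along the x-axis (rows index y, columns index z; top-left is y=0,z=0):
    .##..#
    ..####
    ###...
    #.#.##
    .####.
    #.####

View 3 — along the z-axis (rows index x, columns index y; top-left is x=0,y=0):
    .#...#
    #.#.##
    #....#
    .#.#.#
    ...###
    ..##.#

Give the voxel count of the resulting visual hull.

remaining voxels: 49

initial block: 6^3 = 216
after view 1 [y-axis, 24 of 36 cells solid] → remaining = 144
after view 2 [x-axis, 23 of 36 cells solid] → remaining = 97
after view 3 [z-axis, 17 of 36 cells solid] → remaining = 49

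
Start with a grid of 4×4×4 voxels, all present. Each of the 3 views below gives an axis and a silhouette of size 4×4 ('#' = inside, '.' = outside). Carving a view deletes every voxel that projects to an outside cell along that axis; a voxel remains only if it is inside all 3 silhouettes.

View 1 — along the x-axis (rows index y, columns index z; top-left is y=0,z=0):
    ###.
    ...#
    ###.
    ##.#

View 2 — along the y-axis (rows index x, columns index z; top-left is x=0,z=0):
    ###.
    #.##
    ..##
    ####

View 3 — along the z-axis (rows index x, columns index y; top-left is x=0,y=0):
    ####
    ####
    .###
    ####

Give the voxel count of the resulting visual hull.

initial block: 4^3 = 64
  1. axis=0 (YZ plane), |mask|=10  ⇒  voxels=40
  2. axis=1 (XZ plane), |mask|=12  ⇒  voxels=29
  3. axis=2 (XY plane), |mask|=15  ⇒  voxels=28

28 voxels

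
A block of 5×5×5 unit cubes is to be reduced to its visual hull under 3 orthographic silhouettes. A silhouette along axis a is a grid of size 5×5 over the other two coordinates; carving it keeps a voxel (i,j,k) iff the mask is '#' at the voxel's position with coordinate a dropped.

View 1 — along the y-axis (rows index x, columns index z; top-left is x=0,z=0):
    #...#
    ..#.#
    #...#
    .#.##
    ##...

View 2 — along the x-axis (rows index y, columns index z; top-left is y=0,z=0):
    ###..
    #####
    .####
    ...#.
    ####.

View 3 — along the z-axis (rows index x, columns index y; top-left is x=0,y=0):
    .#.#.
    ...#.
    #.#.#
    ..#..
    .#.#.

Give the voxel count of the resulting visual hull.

full grid |V| = 125
[1] y-view keeps 11 columns → grid now 55
[2] x-view keeps 17 columns → grid now 33
[3] z-view keeps 9 columns → grid now 10

10 voxels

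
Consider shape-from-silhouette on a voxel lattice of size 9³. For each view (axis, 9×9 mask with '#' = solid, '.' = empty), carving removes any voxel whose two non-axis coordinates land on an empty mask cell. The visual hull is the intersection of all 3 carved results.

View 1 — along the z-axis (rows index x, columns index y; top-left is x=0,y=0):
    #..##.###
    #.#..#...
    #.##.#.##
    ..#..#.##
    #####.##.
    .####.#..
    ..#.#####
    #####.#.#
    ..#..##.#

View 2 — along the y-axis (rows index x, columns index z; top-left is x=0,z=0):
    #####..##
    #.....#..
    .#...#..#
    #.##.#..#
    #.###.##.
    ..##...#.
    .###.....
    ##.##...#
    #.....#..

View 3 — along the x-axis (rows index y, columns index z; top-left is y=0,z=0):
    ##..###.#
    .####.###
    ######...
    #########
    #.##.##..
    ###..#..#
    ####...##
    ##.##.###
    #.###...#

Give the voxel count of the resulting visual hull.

|visual hull| = 153

full grid |V| = 729
after view 1 [z-axis, 48 of 81 cells solid] → remaining = 432
after view 2 [y-axis, 36 of 81 cells solid] → remaining = 204
after view 3 [x-axis, 56 of 81 cells solid] → remaining = 153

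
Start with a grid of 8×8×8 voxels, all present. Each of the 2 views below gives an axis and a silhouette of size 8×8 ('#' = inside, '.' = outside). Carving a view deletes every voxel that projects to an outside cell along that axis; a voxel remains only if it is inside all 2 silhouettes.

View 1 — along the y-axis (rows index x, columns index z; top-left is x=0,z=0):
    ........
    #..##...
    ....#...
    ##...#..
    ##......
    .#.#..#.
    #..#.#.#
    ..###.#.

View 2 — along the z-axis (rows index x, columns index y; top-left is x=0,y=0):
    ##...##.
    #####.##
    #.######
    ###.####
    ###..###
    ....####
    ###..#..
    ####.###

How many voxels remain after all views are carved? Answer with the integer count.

before carving: 512 voxels (8×8×8)
[1] y-view keeps 20 columns → grid now 160
[2] z-view keeps 46 columns → grid now 117

remaining voxels: 117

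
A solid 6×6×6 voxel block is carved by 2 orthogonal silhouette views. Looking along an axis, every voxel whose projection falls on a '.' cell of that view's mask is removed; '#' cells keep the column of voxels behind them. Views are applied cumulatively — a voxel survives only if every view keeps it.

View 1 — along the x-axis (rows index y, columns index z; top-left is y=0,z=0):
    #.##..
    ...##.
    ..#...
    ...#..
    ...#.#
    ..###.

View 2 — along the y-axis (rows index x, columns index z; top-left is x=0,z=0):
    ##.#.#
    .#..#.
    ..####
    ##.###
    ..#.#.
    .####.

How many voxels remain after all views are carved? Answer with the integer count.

remaining voxels: 44

full grid |V| = 216
  1. axis=0 (YZ plane), |mask|=12  ⇒  voxels=72
  2. axis=1 (XZ plane), |mask|=21  ⇒  voxels=44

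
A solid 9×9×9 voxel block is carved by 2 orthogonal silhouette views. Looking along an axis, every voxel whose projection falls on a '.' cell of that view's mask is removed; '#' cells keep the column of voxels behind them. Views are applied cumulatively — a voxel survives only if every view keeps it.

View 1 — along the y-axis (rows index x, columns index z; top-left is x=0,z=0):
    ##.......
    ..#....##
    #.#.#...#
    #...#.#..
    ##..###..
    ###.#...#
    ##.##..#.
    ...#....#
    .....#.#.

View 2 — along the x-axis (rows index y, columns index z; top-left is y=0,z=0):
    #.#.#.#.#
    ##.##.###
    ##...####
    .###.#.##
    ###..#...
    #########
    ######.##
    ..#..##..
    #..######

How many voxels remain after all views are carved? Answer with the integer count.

|visual hull| = 191

before carving: 729 voxels (9×9×9)
[1] y-view keeps 31 columns → grid now 279
[2] x-view keeps 55 columns → grid now 191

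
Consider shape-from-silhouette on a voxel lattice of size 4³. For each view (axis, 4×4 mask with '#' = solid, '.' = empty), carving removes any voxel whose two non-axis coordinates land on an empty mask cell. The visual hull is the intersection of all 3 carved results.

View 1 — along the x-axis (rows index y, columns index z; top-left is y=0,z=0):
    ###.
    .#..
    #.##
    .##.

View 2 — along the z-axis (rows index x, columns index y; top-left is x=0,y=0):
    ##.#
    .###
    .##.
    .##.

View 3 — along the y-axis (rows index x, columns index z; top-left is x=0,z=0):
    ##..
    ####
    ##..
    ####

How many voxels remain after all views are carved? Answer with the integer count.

full grid |V| = 64
  1. axis=0 (YZ plane), |mask|=9  ⇒  voxels=36
  2. axis=2 (XY plane), |mask|=10  ⇒  voxels=20
  3. axis=1 (XZ plane), |mask|=12  ⇒  voxels=16

16 voxels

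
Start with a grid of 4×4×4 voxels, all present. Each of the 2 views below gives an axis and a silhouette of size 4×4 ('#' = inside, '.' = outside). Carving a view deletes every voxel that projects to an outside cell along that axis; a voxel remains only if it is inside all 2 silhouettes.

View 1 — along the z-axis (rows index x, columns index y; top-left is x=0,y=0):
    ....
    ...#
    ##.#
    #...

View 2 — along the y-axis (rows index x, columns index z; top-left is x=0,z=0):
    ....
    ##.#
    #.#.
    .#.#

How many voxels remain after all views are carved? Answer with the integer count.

full grid |V| = 64
step 1: project along z, AND mask (5/16) → |grid| = 20
step 2: project along y, AND mask (7/16) → |grid| = 11

|visual hull| = 11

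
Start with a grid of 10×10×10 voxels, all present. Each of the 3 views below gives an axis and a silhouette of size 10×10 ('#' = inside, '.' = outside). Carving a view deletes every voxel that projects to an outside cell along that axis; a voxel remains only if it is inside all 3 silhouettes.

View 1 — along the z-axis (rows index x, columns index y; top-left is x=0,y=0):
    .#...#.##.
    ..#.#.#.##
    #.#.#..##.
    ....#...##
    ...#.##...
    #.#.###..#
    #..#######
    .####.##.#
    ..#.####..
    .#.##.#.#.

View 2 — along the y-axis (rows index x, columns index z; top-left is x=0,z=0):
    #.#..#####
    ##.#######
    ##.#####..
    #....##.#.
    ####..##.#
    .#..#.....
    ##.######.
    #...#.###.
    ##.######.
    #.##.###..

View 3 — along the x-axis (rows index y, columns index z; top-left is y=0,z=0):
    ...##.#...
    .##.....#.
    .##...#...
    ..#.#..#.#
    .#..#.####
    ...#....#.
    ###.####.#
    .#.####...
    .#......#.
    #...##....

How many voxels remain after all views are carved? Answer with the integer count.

full grid |V| = 1000
carve view 1 (along z, XY-mask fill 51/100): 510 voxels remain
carve view 2 (along y, XZ-mask fill 63/100): 322 voxels remain
carve view 3 (along x, YZ-mask fill 39/100): 137 voxels remain

remaining voxels: 137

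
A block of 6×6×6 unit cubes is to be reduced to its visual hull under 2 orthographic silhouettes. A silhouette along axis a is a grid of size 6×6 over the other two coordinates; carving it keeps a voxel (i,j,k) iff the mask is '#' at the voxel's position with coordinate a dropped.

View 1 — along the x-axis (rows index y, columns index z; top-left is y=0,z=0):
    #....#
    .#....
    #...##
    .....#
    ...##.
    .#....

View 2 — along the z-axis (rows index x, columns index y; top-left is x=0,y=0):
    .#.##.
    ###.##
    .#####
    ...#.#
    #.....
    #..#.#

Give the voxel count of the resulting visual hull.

remaining voxels: 29

before carving: 216 voxels (6×6×6)
  1. axis=0 (YZ plane), |mask|=10  ⇒  voxels=60
  2. axis=2 (XY plane), |mask|=19  ⇒  voxels=29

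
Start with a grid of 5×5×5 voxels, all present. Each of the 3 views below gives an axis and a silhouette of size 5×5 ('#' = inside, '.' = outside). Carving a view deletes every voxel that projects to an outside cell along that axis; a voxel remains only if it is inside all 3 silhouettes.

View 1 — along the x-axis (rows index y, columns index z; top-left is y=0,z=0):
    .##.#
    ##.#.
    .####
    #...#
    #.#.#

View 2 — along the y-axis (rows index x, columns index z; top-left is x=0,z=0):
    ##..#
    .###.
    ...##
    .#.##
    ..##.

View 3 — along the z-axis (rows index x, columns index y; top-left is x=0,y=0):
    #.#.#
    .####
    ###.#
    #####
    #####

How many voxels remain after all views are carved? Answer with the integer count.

remaining voxels: 31

initial block: 5^3 = 125
after view 1 [x-axis, 15 of 25 cells solid] → remaining = 75
after view 2 [y-axis, 13 of 25 cells solid] → remaining = 38
after view 3 [z-axis, 21 of 25 cells solid] → remaining = 31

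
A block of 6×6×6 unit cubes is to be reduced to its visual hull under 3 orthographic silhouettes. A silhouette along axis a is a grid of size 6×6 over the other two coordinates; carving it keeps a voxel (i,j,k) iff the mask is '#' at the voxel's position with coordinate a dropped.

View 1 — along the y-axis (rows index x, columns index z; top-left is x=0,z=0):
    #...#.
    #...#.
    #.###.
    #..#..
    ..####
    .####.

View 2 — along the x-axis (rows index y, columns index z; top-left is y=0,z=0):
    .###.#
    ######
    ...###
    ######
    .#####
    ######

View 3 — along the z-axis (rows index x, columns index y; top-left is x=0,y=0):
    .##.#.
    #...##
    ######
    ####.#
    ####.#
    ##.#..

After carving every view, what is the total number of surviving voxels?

63 voxels

before carving: 216 voxels (6×6×6)
[1] y-view keeps 18 columns → grid now 108
[2] x-view keeps 30 columns → grid now 87
[3] z-view keeps 25 columns → grid now 63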